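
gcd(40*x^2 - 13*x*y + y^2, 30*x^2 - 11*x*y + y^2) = 5*x - y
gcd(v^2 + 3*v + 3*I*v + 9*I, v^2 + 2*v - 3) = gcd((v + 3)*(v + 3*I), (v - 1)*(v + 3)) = v + 3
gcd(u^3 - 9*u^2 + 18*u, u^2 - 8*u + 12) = u - 6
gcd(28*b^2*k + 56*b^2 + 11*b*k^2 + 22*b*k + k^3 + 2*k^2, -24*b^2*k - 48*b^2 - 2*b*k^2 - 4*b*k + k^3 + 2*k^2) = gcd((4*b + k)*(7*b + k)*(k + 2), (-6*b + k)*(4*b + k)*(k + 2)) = 4*b*k + 8*b + k^2 + 2*k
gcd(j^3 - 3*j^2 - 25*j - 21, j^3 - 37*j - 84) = j^2 - 4*j - 21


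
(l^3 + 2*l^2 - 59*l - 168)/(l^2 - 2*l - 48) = (l^2 + 10*l + 21)/(l + 6)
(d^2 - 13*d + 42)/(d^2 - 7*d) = (d - 6)/d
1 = 1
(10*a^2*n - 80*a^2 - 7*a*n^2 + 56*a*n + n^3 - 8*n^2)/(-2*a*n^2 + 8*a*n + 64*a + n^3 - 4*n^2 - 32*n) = (-5*a + n)/(n + 4)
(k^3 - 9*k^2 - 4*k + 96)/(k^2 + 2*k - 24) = (k^2 - 5*k - 24)/(k + 6)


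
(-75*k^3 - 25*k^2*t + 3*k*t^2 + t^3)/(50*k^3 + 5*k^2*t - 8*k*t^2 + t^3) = (15*k^2 + 8*k*t + t^2)/(-10*k^2 - 3*k*t + t^2)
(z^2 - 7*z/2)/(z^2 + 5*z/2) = (2*z - 7)/(2*z + 5)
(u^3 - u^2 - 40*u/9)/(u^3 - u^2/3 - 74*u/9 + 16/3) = u*(3*u + 5)/(3*u^2 + 7*u - 6)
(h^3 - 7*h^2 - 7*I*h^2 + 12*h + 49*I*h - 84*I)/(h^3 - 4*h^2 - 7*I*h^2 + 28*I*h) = (h - 3)/h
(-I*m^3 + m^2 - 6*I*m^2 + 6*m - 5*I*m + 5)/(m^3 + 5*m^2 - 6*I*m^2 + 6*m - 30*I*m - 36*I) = (-I*m^3 + m^2*(1 - 6*I) + m*(6 - 5*I) + 5)/(m^3 + m^2*(5 - 6*I) + m*(6 - 30*I) - 36*I)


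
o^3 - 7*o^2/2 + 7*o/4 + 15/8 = (o - 5/2)*(o - 3/2)*(o + 1/2)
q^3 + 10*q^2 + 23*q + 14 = (q + 1)*(q + 2)*(q + 7)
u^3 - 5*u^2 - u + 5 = (u - 5)*(u - 1)*(u + 1)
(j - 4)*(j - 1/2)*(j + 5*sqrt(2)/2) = j^3 - 9*j^2/2 + 5*sqrt(2)*j^2/2 - 45*sqrt(2)*j/4 + 2*j + 5*sqrt(2)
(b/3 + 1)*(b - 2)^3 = b^4/3 - b^3 - 2*b^2 + 28*b/3 - 8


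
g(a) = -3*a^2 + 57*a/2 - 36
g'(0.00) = 28.50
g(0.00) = -36.00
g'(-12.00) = 100.50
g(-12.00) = -810.00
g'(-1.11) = 35.16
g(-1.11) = -71.33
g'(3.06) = 10.14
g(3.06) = 23.12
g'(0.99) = 22.56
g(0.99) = -10.73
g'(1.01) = 22.44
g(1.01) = -10.28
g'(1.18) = 21.42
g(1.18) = -6.55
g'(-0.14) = 29.34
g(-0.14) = -40.05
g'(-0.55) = 31.80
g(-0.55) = -52.58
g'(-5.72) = 62.82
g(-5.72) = -297.18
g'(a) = 57/2 - 6*a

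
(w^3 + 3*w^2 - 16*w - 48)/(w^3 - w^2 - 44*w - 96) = (w - 4)/(w - 8)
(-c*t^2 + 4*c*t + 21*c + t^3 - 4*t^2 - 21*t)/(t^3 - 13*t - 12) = (-c*t + 7*c + t^2 - 7*t)/(t^2 - 3*t - 4)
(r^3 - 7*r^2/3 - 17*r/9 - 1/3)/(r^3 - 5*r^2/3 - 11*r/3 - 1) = (r + 1/3)/(r + 1)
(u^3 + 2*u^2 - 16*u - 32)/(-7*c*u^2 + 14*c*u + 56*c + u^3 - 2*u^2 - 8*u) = (u + 4)/(-7*c + u)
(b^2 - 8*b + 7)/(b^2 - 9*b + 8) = (b - 7)/(b - 8)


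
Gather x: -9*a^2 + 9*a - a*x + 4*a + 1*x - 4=-9*a^2 + 13*a + x*(1 - a) - 4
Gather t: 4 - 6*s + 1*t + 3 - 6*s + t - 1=-12*s + 2*t + 6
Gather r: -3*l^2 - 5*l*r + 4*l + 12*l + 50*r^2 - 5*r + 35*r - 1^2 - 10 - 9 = -3*l^2 + 16*l + 50*r^2 + r*(30 - 5*l) - 20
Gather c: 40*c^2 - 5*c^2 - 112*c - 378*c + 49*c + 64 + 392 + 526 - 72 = 35*c^2 - 441*c + 910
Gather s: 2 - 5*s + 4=6 - 5*s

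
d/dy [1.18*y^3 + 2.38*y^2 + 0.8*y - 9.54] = 3.54*y^2 + 4.76*y + 0.8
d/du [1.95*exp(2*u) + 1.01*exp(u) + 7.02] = (3.9*exp(u) + 1.01)*exp(u)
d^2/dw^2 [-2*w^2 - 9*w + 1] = -4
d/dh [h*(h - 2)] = 2*h - 2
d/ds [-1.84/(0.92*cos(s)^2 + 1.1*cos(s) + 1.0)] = -(3.3856*cos(s) + 2.024)*sin(s)/(0.92*cos(s)^2 + 1.1*cos(s) + 1.0)^2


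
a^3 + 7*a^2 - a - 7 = (a - 1)*(a + 1)*(a + 7)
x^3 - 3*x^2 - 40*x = x*(x - 8)*(x + 5)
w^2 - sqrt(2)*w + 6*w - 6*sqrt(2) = (w + 6)*(w - sqrt(2))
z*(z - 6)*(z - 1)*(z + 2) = z^4 - 5*z^3 - 8*z^2 + 12*z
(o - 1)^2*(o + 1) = o^3 - o^2 - o + 1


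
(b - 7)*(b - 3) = b^2 - 10*b + 21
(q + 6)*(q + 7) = q^2 + 13*q + 42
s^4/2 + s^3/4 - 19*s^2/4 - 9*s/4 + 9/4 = (s/2 + 1/2)*(s - 3)*(s - 1/2)*(s + 3)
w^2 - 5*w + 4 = (w - 4)*(w - 1)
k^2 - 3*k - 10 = (k - 5)*(k + 2)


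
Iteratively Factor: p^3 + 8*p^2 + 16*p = (p + 4)*(p^2 + 4*p) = (p + 4)^2*(p)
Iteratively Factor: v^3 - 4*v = (v - 2)*(v^2 + 2*v) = (v - 2)*(v + 2)*(v)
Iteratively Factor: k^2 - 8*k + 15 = (k - 5)*(k - 3)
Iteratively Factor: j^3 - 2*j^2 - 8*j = (j + 2)*(j^2 - 4*j) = j*(j + 2)*(j - 4)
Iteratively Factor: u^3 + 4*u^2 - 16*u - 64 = (u - 4)*(u^2 + 8*u + 16) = (u - 4)*(u + 4)*(u + 4)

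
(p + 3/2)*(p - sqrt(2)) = p^2 - sqrt(2)*p + 3*p/2 - 3*sqrt(2)/2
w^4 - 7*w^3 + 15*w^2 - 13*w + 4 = (w - 4)*(w - 1)^3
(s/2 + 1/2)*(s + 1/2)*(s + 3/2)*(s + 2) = s^4/2 + 5*s^3/2 + 35*s^2/8 + 25*s/8 + 3/4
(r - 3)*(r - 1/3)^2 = r^3 - 11*r^2/3 + 19*r/9 - 1/3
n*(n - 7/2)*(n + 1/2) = n^3 - 3*n^2 - 7*n/4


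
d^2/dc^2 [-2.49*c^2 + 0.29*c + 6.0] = -4.98000000000000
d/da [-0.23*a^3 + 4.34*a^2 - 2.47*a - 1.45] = -0.69*a^2 + 8.68*a - 2.47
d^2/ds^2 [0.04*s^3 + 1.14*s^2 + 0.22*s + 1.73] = 0.24*s + 2.28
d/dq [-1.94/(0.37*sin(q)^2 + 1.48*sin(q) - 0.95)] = (1.4356*sin(q) + 2.8712)*cos(q)/(0.37*sin(q)^2 + 1.48*sin(q) - 0.95)^2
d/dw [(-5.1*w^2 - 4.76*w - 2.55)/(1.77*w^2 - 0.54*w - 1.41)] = (11.1792*w^2 + 23.409*w + 5.3346)/(3.1329*w^4 - 1.9116*w^3 - 4.6998*w^2 + 1.5228*w + 1.9881)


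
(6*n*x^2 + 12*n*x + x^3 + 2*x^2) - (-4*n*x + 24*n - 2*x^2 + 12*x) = 6*n*x^2 + 16*n*x - 24*n + x^3 + 4*x^2 - 12*x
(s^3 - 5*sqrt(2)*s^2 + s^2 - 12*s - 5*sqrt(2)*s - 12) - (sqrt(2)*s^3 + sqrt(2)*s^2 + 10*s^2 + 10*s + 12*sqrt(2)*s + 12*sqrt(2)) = -sqrt(2)*s^3 + s^3 - 9*s^2 - 6*sqrt(2)*s^2 - 17*sqrt(2)*s - 22*s - 12*sqrt(2) - 12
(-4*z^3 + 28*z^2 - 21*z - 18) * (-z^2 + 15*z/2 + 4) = 4*z^5 - 58*z^4 + 215*z^3 - 55*z^2/2 - 219*z - 72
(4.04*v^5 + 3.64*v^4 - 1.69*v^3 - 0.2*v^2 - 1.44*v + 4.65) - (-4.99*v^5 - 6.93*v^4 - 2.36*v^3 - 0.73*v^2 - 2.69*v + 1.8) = 9.03*v^5 + 10.57*v^4 + 0.67*v^3 + 0.53*v^2 + 1.25*v + 2.85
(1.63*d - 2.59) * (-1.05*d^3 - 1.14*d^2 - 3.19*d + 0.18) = -1.7115*d^4 + 0.8613*d^3 - 2.2471*d^2 + 8.5555*d - 0.4662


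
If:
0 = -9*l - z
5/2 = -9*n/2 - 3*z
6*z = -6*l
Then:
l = 0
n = -5/9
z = 0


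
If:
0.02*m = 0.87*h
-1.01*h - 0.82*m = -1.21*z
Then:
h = 0.0329880043620502*z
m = 1.43497818974918*z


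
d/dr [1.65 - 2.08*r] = -2.08000000000000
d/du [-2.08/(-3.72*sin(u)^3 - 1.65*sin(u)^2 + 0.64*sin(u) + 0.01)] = (-23.2128*sin(u)^2 - 6.864*sin(u) + 1.3312)*cos(u)/(3.72*sin(u)^3 + 1.65*sin(u)^2 - 0.64*sin(u) - 0.01)^2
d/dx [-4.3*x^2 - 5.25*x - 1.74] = -8.6*x - 5.25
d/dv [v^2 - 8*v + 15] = 2*v - 8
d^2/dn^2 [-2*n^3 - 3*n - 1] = -12*n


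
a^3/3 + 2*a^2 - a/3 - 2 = (a/3 + 1/3)*(a - 1)*(a + 6)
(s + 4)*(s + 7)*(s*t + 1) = s^3*t + 11*s^2*t + s^2 + 28*s*t + 11*s + 28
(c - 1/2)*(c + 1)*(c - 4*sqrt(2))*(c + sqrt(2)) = c^4 - 3*sqrt(2)*c^3 + c^3/2 - 17*c^2/2 - 3*sqrt(2)*c^2/2 - 4*c + 3*sqrt(2)*c/2 + 4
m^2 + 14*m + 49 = (m + 7)^2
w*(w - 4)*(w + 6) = w^3 + 2*w^2 - 24*w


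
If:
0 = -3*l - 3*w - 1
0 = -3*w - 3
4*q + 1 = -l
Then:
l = 2/3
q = -5/12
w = -1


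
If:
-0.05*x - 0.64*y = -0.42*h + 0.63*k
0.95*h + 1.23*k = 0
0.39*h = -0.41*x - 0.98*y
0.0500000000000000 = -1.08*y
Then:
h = -0.03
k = 0.02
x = 0.13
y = -0.05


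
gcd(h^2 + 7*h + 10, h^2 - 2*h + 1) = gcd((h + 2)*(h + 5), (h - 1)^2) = 1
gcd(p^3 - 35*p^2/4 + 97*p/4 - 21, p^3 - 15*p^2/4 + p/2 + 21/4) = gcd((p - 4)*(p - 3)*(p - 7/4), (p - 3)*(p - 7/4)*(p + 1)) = p^2 - 19*p/4 + 21/4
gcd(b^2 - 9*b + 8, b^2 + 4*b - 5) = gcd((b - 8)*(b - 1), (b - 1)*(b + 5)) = b - 1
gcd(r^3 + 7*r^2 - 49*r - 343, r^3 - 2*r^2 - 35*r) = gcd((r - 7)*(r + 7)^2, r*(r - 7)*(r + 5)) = r - 7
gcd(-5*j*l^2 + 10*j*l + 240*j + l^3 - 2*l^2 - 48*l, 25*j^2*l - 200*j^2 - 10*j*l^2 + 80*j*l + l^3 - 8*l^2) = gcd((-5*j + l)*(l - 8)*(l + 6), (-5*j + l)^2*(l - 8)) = 5*j*l - 40*j - l^2 + 8*l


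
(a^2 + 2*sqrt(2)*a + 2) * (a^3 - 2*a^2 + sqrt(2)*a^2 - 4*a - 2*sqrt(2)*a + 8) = a^5 - 2*a^4 + 3*sqrt(2)*a^4 - 6*sqrt(2)*a^3 + 2*a^3 - 6*sqrt(2)*a^2 - 4*a^2 - 8*a + 12*sqrt(2)*a + 16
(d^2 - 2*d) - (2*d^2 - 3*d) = -d^2 + d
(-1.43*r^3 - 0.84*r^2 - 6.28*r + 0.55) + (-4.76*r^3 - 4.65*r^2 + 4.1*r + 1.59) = -6.19*r^3 - 5.49*r^2 - 2.18*r + 2.14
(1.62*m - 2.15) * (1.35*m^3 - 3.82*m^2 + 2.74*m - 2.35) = 2.187*m^4 - 9.0909*m^3 + 12.6518*m^2 - 9.698*m + 5.0525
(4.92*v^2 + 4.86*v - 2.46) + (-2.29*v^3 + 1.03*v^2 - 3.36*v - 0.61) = -2.29*v^3 + 5.95*v^2 + 1.5*v - 3.07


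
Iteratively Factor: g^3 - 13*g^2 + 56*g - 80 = (g - 5)*(g^2 - 8*g + 16) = (g - 5)*(g - 4)*(g - 4)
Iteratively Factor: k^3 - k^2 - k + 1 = (k - 1)*(k^2 - 1) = (k - 1)^2*(k + 1)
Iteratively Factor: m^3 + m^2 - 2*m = (m + 2)*(m^2 - m) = m*(m + 2)*(m - 1)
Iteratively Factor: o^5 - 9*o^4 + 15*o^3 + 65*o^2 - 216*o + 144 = (o - 3)*(o^4 - 6*o^3 - 3*o^2 + 56*o - 48) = (o - 3)*(o - 1)*(o^3 - 5*o^2 - 8*o + 48) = (o - 3)*(o - 1)*(o + 3)*(o^2 - 8*o + 16) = (o - 4)*(o - 3)*(o - 1)*(o + 3)*(o - 4)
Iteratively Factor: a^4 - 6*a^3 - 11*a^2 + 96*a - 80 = (a - 4)*(a^3 - 2*a^2 - 19*a + 20) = (a - 4)*(a - 1)*(a^2 - a - 20) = (a - 4)*(a - 1)*(a + 4)*(a - 5)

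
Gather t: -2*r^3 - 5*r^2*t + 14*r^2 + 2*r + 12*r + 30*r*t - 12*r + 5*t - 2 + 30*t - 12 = -2*r^3 + 14*r^2 + 2*r + t*(-5*r^2 + 30*r + 35) - 14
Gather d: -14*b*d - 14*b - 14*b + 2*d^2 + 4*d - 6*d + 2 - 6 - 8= -28*b + 2*d^2 + d*(-14*b - 2) - 12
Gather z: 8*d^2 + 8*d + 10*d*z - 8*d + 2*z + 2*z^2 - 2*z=8*d^2 + 10*d*z + 2*z^2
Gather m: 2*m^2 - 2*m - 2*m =2*m^2 - 4*m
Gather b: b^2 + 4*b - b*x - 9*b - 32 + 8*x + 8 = b^2 + b*(-x - 5) + 8*x - 24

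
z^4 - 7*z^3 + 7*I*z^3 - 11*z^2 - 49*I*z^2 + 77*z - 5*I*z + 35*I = (z - 7)*(z + I)^2*(z + 5*I)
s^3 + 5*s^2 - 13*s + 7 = (s - 1)^2*(s + 7)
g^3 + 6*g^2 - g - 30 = (g - 2)*(g + 3)*(g + 5)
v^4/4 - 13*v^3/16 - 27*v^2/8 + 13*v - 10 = (v/4 + 1)*(v - 4)*(v - 2)*(v - 5/4)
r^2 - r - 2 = (r - 2)*(r + 1)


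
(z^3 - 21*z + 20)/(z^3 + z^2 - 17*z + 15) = (z - 4)/(z - 3)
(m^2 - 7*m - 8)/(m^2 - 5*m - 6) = (m - 8)/(m - 6)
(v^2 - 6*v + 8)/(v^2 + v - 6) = (v - 4)/(v + 3)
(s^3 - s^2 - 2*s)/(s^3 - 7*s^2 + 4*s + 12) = s/(s - 6)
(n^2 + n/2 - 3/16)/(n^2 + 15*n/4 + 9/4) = (n - 1/4)/(n + 3)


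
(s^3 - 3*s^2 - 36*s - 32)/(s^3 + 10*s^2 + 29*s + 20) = (s - 8)/(s + 5)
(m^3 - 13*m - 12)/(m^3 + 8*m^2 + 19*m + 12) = (m - 4)/(m + 4)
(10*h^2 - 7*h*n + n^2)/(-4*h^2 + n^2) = (-5*h + n)/(2*h + n)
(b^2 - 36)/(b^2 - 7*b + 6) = (b + 6)/(b - 1)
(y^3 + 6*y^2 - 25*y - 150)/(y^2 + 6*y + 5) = (y^2 + y - 30)/(y + 1)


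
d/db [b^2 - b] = 2*b - 1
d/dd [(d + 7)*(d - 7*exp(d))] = d - (d + 7)*(7*exp(d) - 1) - 7*exp(d)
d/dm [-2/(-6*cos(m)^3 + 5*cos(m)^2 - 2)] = 4*(9*cos(m) - 5)*sin(m)*cos(m)/(6*cos(m)^3 - 5*cos(m)^2 + 2)^2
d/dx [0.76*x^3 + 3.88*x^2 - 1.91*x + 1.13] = 2.28*x^2 + 7.76*x - 1.91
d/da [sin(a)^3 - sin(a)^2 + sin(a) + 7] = (3*sin(a)^2 - 2*sin(a) + 1)*cos(a)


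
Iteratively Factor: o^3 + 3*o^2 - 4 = (o + 2)*(o^2 + o - 2) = (o - 1)*(o + 2)*(o + 2)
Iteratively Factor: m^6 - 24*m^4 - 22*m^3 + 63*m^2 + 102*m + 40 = (m + 4)*(m^5 - 4*m^4 - 8*m^3 + 10*m^2 + 23*m + 10) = (m - 2)*(m + 4)*(m^4 - 2*m^3 - 12*m^2 - 14*m - 5) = (m - 2)*(m + 1)*(m + 4)*(m^3 - 3*m^2 - 9*m - 5) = (m - 2)*(m + 1)^2*(m + 4)*(m^2 - 4*m - 5) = (m - 5)*(m - 2)*(m + 1)^2*(m + 4)*(m + 1)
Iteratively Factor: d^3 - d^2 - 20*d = (d - 5)*(d^2 + 4*d) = (d - 5)*(d + 4)*(d)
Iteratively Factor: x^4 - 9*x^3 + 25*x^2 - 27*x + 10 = (x - 1)*(x^3 - 8*x^2 + 17*x - 10) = (x - 2)*(x - 1)*(x^2 - 6*x + 5) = (x - 2)*(x - 1)^2*(x - 5)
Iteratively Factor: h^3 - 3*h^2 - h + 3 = (h + 1)*(h^2 - 4*h + 3) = (h - 3)*(h + 1)*(h - 1)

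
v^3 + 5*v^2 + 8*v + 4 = (v + 1)*(v + 2)^2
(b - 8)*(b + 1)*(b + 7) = b^3 - 57*b - 56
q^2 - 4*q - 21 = (q - 7)*(q + 3)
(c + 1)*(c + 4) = c^2 + 5*c + 4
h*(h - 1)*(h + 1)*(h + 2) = h^4 + 2*h^3 - h^2 - 2*h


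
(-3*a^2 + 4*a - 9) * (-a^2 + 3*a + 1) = 3*a^4 - 13*a^3 + 18*a^2 - 23*a - 9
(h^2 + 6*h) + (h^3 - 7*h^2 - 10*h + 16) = h^3 - 6*h^2 - 4*h + 16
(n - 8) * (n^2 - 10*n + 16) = n^3 - 18*n^2 + 96*n - 128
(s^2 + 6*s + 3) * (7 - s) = -s^3 + s^2 + 39*s + 21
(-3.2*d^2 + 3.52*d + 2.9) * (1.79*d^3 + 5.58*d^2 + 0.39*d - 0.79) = -5.728*d^5 - 11.5552*d^4 + 23.5846*d^3 + 20.0828*d^2 - 1.6498*d - 2.291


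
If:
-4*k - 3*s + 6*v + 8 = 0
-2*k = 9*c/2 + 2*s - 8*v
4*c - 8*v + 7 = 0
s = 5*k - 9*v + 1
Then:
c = -49/146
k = 871/584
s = 611/292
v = 413/584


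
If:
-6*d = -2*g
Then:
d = g/3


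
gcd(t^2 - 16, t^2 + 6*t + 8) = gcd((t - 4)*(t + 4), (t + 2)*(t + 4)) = t + 4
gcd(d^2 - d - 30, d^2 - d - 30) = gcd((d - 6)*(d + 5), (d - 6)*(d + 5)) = d^2 - d - 30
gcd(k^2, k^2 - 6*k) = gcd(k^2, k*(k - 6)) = k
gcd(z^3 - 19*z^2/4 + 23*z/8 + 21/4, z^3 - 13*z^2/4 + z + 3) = z^2 - 5*z/4 - 3/2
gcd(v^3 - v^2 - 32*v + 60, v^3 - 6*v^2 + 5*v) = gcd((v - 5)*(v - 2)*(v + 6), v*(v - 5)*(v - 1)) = v - 5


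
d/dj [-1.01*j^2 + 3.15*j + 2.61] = 3.15 - 2.02*j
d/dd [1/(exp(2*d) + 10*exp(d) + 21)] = 2*(-exp(d) - 5)*exp(d)/(exp(2*d) + 10*exp(d) + 21)^2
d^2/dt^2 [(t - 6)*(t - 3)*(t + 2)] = 6*t - 14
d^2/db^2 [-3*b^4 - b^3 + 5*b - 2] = 6*b*(-6*b - 1)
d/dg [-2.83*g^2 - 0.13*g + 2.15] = -5.66*g - 0.13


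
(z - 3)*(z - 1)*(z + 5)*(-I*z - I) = -I*z^4 - 2*I*z^3 + 16*I*z^2 + 2*I*z - 15*I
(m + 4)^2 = m^2 + 8*m + 16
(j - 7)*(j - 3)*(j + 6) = j^3 - 4*j^2 - 39*j + 126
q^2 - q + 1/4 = (q - 1/2)^2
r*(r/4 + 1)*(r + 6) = r^3/4 + 5*r^2/2 + 6*r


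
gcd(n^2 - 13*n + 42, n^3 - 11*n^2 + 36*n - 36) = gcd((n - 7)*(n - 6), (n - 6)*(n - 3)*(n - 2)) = n - 6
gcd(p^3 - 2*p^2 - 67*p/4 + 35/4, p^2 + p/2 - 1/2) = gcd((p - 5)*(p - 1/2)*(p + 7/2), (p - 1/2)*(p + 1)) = p - 1/2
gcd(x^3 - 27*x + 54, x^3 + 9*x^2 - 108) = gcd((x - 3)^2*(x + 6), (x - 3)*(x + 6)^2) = x^2 + 3*x - 18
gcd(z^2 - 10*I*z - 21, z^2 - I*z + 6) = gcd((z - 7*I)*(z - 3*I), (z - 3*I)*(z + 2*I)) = z - 3*I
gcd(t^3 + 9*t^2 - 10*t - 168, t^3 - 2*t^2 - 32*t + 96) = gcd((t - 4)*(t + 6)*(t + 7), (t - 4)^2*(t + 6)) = t^2 + 2*t - 24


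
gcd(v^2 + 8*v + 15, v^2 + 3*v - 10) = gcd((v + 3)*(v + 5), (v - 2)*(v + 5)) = v + 5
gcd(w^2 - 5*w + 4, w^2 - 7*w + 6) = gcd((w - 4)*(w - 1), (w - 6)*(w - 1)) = w - 1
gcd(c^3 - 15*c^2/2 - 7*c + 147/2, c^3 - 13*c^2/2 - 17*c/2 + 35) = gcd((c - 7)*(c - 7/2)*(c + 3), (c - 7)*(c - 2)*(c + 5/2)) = c - 7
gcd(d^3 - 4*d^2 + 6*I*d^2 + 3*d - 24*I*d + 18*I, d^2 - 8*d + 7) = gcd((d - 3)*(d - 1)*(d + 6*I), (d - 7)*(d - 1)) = d - 1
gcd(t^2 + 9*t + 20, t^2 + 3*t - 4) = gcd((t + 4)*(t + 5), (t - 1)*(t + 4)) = t + 4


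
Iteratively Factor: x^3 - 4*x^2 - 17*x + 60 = (x - 5)*(x^2 + x - 12) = (x - 5)*(x + 4)*(x - 3)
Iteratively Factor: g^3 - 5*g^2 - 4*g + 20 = (g - 5)*(g^2 - 4) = (g - 5)*(g - 2)*(g + 2)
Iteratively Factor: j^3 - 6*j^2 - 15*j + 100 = (j + 4)*(j^2 - 10*j + 25) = (j - 5)*(j + 4)*(j - 5)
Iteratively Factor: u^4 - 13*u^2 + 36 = (u + 2)*(u^3 - 2*u^2 - 9*u + 18) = (u - 2)*(u + 2)*(u^2 - 9) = (u - 2)*(u + 2)*(u + 3)*(u - 3)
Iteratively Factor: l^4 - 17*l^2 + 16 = (l + 4)*(l^3 - 4*l^2 - l + 4) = (l + 1)*(l + 4)*(l^2 - 5*l + 4) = (l - 1)*(l + 1)*(l + 4)*(l - 4)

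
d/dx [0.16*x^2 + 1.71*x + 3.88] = 0.32*x + 1.71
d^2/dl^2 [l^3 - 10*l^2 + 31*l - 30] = 6*l - 20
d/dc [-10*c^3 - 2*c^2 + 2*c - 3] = -30*c^2 - 4*c + 2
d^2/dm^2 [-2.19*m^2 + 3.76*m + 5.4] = -4.38000000000000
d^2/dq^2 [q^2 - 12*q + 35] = 2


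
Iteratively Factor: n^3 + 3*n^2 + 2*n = (n + 1)*(n^2 + 2*n) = n*(n + 1)*(n + 2)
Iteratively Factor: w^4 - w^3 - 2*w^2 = (w - 2)*(w^3 + w^2) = w*(w - 2)*(w^2 + w) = w*(w - 2)*(w + 1)*(w)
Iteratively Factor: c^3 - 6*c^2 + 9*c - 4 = (c - 1)*(c^2 - 5*c + 4) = (c - 4)*(c - 1)*(c - 1)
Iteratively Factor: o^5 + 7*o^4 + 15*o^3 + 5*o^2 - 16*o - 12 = (o - 1)*(o^4 + 8*o^3 + 23*o^2 + 28*o + 12) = (o - 1)*(o + 1)*(o^3 + 7*o^2 + 16*o + 12) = (o - 1)*(o + 1)*(o + 2)*(o^2 + 5*o + 6) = (o - 1)*(o + 1)*(o + 2)*(o + 3)*(o + 2)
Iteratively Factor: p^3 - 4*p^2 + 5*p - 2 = (p - 1)*(p^2 - 3*p + 2) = (p - 2)*(p - 1)*(p - 1)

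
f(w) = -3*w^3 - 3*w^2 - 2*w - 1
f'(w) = -9*w^2 - 6*w - 2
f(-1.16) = 1.97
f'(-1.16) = -7.15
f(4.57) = -359.13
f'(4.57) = -217.38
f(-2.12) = 18.34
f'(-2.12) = -29.73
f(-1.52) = 5.64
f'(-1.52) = -13.67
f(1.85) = -33.96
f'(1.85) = -43.90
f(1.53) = -21.83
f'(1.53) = -32.25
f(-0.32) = -0.57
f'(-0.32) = -1.00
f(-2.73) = 43.14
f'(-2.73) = -52.70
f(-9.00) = 1961.00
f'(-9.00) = -677.00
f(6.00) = -769.00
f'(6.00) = -362.00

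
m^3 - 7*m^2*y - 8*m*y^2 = m*(m - 8*y)*(m + y)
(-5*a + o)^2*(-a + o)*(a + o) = -25*a^4 + 10*a^3*o + 24*a^2*o^2 - 10*a*o^3 + o^4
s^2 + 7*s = s*(s + 7)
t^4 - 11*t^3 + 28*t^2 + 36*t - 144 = (t - 6)*(t - 4)*(t - 3)*(t + 2)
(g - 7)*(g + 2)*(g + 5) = g^3 - 39*g - 70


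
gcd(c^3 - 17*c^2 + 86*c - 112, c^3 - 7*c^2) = c - 7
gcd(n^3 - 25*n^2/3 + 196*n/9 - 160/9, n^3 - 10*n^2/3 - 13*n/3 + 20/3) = n - 4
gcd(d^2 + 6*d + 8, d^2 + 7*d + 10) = d + 2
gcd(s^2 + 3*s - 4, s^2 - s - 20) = s + 4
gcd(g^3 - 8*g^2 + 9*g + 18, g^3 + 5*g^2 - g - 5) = g + 1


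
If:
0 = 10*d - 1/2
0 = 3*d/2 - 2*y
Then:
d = 1/20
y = 3/80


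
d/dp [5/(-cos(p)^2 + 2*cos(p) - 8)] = 10*(1 - cos(p))*sin(p)/(cos(p)^2 - 2*cos(p) + 8)^2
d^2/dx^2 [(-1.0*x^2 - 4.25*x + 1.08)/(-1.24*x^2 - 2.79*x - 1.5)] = (1.77635683940025e-15*x^4 + 6.15039999999999*x^3 - 21.123648*x^2 - 69.848208*x - 43.868556)/(1.906624*x^6 + 12.869712*x^5 + 35.876052*x^4 + 52.854039*x^3 + 43.39845*x^2 + 18.8325*x + 3.375)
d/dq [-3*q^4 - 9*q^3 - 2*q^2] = q*(-12*q^2 - 27*q - 4)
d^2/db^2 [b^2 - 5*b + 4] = 2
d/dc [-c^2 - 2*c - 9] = -2*c - 2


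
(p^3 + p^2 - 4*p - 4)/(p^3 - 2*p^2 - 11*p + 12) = (p^3 + p^2 - 4*p - 4)/(p^3 - 2*p^2 - 11*p + 12)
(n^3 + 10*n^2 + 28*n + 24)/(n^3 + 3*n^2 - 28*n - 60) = (n + 2)/(n - 5)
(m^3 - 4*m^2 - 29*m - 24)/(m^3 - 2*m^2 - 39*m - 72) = (m + 1)/(m + 3)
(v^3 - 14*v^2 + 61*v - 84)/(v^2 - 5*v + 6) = (v^2 - 11*v + 28)/(v - 2)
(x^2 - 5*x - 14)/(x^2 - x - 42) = (x + 2)/(x + 6)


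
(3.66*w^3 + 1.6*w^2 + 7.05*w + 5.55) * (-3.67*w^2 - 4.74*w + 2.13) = -13.4322*w^5 - 23.2204*w^4 - 25.6617*w^3 - 50.3775*w^2 - 11.2905*w + 11.8215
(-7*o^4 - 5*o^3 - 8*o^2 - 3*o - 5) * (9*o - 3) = -63*o^5 - 24*o^4 - 57*o^3 - 3*o^2 - 36*o + 15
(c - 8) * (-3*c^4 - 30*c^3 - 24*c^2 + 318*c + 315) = -3*c^5 - 6*c^4 + 216*c^3 + 510*c^2 - 2229*c - 2520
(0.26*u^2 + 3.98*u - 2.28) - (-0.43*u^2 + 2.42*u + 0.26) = 0.69*u^2 + 1.56*u - 2.54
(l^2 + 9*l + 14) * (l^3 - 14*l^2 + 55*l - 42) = l^5 - 5*l^4 - 57*l^3 + 257*l^2 + 392*l - 588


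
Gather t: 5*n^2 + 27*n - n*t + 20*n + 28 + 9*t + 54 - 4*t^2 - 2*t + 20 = 5*n^2 + 47*n - 4*t^2 + t*(7 - n) + 102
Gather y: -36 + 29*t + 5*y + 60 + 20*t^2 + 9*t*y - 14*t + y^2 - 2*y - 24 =20*t^2 + 15*t + y^2 + y*(9*t + 3)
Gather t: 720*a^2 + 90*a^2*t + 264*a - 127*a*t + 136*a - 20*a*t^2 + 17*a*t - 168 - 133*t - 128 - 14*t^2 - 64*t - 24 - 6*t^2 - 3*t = 720*a^2 + 400*a + t^2*(-20*a - 20) + t*(90*a^2 - 110*a - 200) - 320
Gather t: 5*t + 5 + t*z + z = t*(z + 5) + z + 5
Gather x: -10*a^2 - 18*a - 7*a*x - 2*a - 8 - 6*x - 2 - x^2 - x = -10*a^2 - 20*a - x^2 + x*(-7*a - 7) - 10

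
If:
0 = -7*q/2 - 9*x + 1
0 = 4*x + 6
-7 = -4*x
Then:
No Solution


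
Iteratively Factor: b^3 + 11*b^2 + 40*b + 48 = (b + 4)*(b^2 + 7*b + 12) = (b + 4)^2*(b + 3)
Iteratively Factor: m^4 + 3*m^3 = (m + 3)*(m^3) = m*(m + 3)*(m^2) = m^2*(m + 3)*(m)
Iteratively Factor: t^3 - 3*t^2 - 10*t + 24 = (t + 3)*(t^2 - 6*t + 8) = (t - 4)*(t + 3)*(t - 2)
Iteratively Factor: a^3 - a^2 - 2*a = (a + 1)*(a^2 - 2*a) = a*(a + 1)*(a - 2)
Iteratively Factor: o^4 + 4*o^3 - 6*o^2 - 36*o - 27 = (o - 3)*(o^3 + 7*o^2 + 15*o + 9) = (o - 3)*(o + 3)*(o^2 + 4*o + 3) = (o - 3)*(o + 1)*(o + 3)*(o + 3)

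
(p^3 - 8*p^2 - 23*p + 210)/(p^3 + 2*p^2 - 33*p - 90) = (p - 7)/(p + 3)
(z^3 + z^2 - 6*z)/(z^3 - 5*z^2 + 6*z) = (z + 3)/(z - 3)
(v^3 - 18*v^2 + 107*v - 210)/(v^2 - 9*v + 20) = (v^2 - 13*v + 42)/(v - 4)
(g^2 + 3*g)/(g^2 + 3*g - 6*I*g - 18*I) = g/(g - 6*I)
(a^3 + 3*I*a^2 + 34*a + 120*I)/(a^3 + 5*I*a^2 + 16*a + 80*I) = (a - 6*I)/(a - 4*I)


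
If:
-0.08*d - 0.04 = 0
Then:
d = -0.50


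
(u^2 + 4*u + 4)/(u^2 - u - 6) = (u + 2)/(u - 3)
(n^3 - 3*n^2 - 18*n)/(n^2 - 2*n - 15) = n*(n - 6)/(n - 5)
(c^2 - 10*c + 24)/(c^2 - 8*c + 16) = (c - 6)/(c - 4)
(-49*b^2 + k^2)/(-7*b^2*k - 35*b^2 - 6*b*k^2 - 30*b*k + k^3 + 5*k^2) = (7*b + k)/(b*k + 5*b + k^2 + 5*k)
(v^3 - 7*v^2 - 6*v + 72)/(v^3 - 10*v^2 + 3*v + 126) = (v - 4)/(v - 7)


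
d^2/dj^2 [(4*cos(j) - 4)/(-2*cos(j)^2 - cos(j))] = 4*(-18*sin(j)^4/cos(j)^3 - 4*sin(j)^2 - 10 - 13/cos(j) + 12/cos(j)^2 + 20/cos(j)^3)/(2*cos(j) + 1)^3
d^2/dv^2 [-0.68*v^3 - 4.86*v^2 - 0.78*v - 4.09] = -4.08*v - 9.72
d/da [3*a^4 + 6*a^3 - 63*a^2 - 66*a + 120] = 12*a^3 + 18*a^2 - 126*a - 66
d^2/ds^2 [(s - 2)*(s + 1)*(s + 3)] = 6*s + 4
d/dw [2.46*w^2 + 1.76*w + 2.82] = 4.92*w + 1.76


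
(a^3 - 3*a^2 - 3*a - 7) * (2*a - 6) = 2*a^4 - 12*a^3 + 12*a^2 + 4*a + 42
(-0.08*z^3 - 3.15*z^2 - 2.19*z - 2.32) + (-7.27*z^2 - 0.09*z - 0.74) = -0.08*z^3 - 10.42*z^2 - 2.28*z - 3.06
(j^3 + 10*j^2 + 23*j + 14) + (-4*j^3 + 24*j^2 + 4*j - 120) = -3*j^3 + 34*j^2 + 27*j - 106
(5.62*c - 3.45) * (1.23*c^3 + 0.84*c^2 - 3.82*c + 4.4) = 6.9126*c^4 + 0.4773*c^3 - 24.3664*c^2 + 37.907*c - 15.18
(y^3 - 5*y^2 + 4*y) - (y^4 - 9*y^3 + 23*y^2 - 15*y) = -y^4 + 10*y^3 - 28*y^2 + 19*y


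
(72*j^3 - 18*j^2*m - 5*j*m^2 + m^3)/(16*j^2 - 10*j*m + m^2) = (72*j^3 - 18*j^2*m - 5*j*m^2 + m^3)/(16*j^2 - 10*j*m + m^2)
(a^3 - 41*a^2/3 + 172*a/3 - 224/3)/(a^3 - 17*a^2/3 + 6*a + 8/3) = (3*a^2 - 29*a + 56)/(3*a^2 - 5*a - 2)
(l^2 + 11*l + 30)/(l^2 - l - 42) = (l + 5)/(l - 7)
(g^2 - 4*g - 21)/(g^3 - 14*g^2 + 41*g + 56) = (g + 3)/(g^2 - 7*g - 8)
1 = 1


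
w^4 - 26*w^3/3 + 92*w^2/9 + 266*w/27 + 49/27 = (w - 7)*(w - 7/3)*(w + 1/3)^2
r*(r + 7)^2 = r^3 + 14*r^2 + 49*r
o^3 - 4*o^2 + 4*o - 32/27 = (o - 8/3)*(o - 2/3)^2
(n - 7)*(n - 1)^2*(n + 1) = n^4 - 8*n^3 + 6*n^2 + 8*n - 7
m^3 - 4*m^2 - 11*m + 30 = (m - 5)*(m - 2)*(m + 3)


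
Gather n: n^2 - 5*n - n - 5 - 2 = n^2 - 6*n - 7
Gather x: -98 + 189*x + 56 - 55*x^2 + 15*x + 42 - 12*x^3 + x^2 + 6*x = -12*x^3 - 54*x^2 + 210*x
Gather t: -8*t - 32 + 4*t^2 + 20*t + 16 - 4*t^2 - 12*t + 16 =0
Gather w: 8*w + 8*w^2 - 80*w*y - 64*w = 8*w^2 + w*(-80*y - 56)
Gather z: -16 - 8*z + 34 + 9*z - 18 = z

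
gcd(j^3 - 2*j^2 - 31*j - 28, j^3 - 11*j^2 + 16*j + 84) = j - 7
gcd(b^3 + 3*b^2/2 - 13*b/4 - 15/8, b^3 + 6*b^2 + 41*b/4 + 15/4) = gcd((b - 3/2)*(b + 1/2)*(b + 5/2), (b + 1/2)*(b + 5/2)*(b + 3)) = b^2 + 3*b + 5/4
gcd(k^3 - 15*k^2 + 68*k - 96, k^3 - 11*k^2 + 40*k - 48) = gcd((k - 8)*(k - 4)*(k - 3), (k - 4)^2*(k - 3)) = k^2 - 7*k + 12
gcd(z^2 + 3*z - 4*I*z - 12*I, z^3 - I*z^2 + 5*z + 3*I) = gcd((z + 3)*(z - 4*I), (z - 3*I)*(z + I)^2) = 1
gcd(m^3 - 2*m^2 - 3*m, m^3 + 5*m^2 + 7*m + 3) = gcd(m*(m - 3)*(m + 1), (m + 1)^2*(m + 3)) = m + 1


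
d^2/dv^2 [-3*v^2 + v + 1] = -6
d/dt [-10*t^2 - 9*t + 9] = -20*t - 9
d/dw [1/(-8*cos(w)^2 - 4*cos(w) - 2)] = -(4*cos(w) + 1)*sin(w)/(4*cos(w)^2 + 2*cos(w) + 1)^2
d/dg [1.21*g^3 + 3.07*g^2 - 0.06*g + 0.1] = 3.63*g^2 + 6.14*g - 0.06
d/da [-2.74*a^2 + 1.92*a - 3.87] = 1.92 - 5.48*a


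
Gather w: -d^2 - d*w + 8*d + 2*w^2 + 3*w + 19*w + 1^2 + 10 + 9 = -d^2 + 8*d + 2*w^2 + w*(22 - d) + 20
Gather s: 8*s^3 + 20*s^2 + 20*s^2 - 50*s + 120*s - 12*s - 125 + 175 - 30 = 8*s^3 + 40*s^2 + 58*s + 20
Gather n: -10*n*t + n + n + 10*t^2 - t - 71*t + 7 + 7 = n*(2 - 10*t) + 10*t^2 - 72*t + 14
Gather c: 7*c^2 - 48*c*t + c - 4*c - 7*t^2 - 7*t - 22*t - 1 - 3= 7*c^2 + c*(-48*t - 3) - 7*t^2 - 29*t - 4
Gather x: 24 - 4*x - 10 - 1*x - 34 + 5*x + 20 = 0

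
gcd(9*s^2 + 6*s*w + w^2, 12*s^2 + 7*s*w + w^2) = 3*s + w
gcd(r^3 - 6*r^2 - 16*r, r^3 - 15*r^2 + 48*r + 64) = r - 8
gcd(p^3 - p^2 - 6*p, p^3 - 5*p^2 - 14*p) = p^2 + 2*p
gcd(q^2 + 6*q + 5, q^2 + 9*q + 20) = q + 5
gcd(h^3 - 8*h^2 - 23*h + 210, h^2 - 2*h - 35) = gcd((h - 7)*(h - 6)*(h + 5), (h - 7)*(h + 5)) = h^2 - 2*h - 35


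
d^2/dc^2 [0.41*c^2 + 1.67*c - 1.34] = 0.820000000000000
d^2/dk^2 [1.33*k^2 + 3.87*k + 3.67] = 2.66000000000000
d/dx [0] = 0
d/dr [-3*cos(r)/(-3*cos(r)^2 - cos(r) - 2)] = 3*(1 - 3*sin(r)^2)*sin(r)/(3*cos(r)^2 + cos(r) + 2)^2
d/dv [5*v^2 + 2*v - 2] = 10*v + 2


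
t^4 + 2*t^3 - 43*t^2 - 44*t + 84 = (t - 6)*(t - 1)*(t + 2)*(t + 7)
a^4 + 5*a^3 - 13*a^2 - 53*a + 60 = (a - 3)*(a - 1)*(a + 4)*(a + 5)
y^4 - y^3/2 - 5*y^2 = y^2*(y - 5/2)*(y + 2)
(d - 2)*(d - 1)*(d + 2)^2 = d^4 + d^3 - 6*d^2 - 4*d + 8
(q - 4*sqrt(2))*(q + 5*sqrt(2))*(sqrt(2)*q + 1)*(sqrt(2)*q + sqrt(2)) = 2*q^4 + 2*q^3 + 3*sqrt(2)*q^3 - 78*q^2 + 3*sqrt(2)*q^2 - 78*q - 40*sqrt(2)*q - 40*sqrt(2)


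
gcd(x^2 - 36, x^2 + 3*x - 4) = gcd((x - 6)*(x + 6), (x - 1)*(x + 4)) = 1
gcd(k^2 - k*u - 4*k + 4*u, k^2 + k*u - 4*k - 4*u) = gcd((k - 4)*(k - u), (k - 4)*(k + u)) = k - 4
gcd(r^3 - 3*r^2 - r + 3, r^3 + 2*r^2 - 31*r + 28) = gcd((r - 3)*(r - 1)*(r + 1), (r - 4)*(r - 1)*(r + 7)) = r - 1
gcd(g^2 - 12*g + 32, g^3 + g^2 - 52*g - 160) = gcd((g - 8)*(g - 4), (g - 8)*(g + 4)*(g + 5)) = g - 8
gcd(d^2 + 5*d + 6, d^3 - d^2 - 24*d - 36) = d^2 + 5*d + 6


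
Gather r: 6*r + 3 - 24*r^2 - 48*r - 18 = -24*r^2 - 42*r - 15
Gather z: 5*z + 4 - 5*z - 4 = 0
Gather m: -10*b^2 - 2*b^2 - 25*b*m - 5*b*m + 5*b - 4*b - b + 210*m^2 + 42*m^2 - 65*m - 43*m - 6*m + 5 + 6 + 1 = -12*b^2 + 252*m^2 + m*(-30*b - 114) + 12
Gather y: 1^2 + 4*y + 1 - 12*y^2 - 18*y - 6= -12*y^2 - 14*y - 4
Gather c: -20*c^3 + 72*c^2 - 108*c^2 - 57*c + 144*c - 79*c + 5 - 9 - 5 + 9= -20*c^3 - 36*c^2 + 8*c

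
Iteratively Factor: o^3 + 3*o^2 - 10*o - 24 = (o + 4)*(o^2 - o - 6) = (o + 2)*(o + 4)*(o - 3)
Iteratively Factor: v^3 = (v)*(v^2) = v^2*(v)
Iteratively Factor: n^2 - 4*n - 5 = (n - 5)*(n + 1)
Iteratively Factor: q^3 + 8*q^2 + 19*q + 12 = (q + 3)*(q^2 + 5*q + 4) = (q + 3)*(q + 4)*(q + 1)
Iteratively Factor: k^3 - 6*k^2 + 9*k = (k - 3)*(k^2 - 3*k) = (k - 3)^2*(k)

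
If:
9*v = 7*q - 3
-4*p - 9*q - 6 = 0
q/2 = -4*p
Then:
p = 3/34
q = -12/17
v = -15/17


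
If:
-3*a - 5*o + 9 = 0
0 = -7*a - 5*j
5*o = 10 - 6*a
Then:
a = 1/3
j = -7/15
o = 8/5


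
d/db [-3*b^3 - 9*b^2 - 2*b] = -9*b^2 - 18*b - 2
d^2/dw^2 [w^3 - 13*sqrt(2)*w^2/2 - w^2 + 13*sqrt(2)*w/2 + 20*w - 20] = 6*w - 13*sqrt(2) - 2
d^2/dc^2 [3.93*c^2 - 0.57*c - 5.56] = 7.86000000000000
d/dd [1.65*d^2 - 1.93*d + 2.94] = 3.3*d - 1.93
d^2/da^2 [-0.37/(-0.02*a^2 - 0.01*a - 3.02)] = (-0.000296*a^2 - 0.000148*a + 0.37*(0.04*a + 0.01)*(0.08*a + 0.02) - 0.044696)/(0.02*a^2 + 0.01*a + 3.02)^3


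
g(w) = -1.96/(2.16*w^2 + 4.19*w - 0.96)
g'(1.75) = 0.14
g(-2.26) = -3.25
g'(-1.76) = -2.48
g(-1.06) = 0.66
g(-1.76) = 1.19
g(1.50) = -0.19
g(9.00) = -0.01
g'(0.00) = 8.91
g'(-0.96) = 0.01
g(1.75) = -0.15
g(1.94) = -0.13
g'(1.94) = 0.11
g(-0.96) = 0.66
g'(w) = -1.96*(-4.32*w - 4.19)/(2.16*w^2 + 4.19*w - 0.96)^2 = (8.4672*w + 8.2124)/(2.16*w^2 + 4.19*w - 0.96)^2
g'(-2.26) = -30.04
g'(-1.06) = -0.09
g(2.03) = -0.12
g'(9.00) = 0.00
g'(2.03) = 0.09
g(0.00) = 2.04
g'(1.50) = 0.20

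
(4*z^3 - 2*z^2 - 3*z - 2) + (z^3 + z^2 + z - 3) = 5*z^3 - z^2 - 2*z - 5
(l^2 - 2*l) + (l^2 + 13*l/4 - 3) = 2*l^2 + 5*l/4 - 3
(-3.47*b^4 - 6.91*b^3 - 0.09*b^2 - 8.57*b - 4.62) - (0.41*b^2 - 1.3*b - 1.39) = -3.47*b^4 - 6.91*b^3 - 0.5*b^2 - 7.27*b - 3.23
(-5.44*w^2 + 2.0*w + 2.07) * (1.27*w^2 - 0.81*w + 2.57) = -6.9088*w^4 + 6.9464*w^3 - 12.9719*w^2 + 3.4633*w + 5.3199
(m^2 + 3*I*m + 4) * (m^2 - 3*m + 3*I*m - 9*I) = m^4 - 3*m^3 + 6*I*m^3 - 5*m^2 - 18*I*m^2 + 15*m + 12*I*m - 36*I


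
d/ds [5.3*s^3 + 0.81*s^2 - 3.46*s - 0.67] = 15.9*s^2 + 1.62*s - 3.46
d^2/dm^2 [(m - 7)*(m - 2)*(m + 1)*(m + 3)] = 12*m^2 - 30*m - 38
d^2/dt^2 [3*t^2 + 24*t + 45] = 6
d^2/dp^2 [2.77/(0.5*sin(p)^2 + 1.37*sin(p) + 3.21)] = (-2.77*sin(p)^4 - 5.69235*sin(p)^3 + 16.739387*sin(p)^2 + 23.566329*sin(p) + 1.506326)/(0.5*sin(p)^2 + 1.37*sin(p) + 3.21)^3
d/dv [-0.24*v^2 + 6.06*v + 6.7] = 6.06 - 0.48*v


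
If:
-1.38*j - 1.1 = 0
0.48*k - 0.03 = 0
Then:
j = -0.80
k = 0.06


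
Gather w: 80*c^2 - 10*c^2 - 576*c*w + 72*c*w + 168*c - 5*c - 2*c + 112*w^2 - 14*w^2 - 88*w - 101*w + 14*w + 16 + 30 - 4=70*c^2 + 161*c + 98*w^2 + w*(-504*c - 175) + 42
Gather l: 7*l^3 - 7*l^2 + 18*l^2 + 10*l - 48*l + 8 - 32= 7*l^3 + 11*l^2 - 38*l - 24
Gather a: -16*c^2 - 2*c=-16*c^2 - 2*c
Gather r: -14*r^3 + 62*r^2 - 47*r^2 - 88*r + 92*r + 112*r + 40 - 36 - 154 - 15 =-14*r^3 + 15*r^2 + 116*r - 165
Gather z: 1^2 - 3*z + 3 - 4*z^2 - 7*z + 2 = -4*z^2 - 10*z + 6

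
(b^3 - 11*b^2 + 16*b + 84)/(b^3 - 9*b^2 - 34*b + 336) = (b^2 - 4*b - 12)/(b^2 - 2*b - 48)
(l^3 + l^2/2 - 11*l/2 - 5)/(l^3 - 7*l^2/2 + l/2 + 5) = (l + 2)/(l - 2)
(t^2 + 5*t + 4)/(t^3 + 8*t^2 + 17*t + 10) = (t + 4)/(t^2 + 7*t + 10)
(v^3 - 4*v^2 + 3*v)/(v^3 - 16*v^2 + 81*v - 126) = v*(v - 1)/(v^2 - 13*v + 42)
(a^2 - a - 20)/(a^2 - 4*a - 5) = (a + 4)/(a + 1)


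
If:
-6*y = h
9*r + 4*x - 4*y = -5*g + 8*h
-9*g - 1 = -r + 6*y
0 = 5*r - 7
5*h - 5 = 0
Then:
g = 7/45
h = 1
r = 7/5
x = -68/45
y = -1/6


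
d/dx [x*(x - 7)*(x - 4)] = 3*x^2 - 22*x + 28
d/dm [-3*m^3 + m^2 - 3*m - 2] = -9*m^2 + 2*m - 3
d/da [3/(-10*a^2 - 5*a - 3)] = 15*(4*a + 1)/(10*a^2 + 5*a + 3)^2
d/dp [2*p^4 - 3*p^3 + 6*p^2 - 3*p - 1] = 8*p^3 - 9*p^2 + 12*p - 3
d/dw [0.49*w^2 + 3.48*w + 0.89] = 0.98*w + 3.48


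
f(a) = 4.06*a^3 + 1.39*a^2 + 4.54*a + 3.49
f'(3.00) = 122.50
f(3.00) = 139.24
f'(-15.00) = 2703.34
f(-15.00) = -13454.36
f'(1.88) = 52.82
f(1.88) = 43.92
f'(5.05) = 329.20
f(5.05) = 584.74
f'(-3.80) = 169.86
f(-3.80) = -216.47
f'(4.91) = 311.83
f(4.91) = 539.88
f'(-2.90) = 98.91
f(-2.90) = -97.01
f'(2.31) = 75.96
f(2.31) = 71.44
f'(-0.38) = 5.24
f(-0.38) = 1.74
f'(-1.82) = 39.83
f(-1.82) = -24.64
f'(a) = 12.18*a^2 + 2.78*a + 4.54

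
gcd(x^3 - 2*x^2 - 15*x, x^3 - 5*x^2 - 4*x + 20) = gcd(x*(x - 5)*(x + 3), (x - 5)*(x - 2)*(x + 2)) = x - 5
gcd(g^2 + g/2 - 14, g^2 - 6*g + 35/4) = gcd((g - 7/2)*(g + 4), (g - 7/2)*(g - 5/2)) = g - 7/2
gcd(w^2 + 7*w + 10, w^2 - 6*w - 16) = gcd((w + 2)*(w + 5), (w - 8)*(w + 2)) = w + 2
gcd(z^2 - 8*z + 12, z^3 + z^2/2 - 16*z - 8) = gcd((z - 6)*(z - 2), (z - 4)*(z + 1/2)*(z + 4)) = 1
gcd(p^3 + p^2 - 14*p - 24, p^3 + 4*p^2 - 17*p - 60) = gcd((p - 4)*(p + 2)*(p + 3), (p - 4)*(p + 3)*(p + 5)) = p^2 - p - 12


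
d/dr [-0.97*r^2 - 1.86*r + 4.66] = -1.94*r - 1.86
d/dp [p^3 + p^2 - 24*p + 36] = 3*p^2 + 2*p - 24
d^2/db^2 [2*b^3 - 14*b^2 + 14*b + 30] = 12*b - 28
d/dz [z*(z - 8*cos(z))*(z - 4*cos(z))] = 12*z^2*sin(z) + 3*z^2 - 32*z*sin(2*z) - 24*z*cos(z) + 32*cos(z)^2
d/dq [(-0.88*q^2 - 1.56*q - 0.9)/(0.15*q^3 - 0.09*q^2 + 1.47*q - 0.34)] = (0.132*q^4 + 0.468*q^3 - 1.029*q^2 + 0.4364*q + 1.8534)/(0.0225*q^6 - 0.027*q^5 + 0.4491*q^4 - 0.3666*q^3 + 2.2221*q^2 - 0.9996*q + 0.1156)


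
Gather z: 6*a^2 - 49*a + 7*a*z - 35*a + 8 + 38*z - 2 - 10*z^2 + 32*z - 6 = 6*a^2 - 84*a - 10*z^2 + z*(7*a + 70)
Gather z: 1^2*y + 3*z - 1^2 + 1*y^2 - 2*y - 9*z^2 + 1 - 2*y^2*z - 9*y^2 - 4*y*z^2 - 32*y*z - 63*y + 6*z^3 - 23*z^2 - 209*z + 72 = -8*y^2 - 64*y + 6*z^3 + z^2*(-4*y - 32) + z*(-2*y^2 - 32*y - 206) + 72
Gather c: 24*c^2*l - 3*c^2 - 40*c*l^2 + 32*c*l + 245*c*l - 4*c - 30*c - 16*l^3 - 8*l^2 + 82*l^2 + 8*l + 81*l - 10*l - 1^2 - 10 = c^2*(24*l - 3) + c*(-40*l^2 + 277*l - 34) - 16*l^3 + 74*l^2 + 79*l - 11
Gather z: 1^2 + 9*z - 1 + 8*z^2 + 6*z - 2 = 8*z^2 + 15*z - 2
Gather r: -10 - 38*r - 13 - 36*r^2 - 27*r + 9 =-36*r^2 - 65*r - 14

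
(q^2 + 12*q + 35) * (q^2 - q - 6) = q^4 + 11*q^3 + 17*q^2 - 107*q - 210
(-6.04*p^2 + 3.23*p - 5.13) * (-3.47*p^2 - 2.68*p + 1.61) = 20.9588*p^4 + 4.9791*p^3 - 0.579699999999999*p^2 + 18.9487*p - 8.2593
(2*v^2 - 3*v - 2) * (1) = 2*v^2 - 3*v - 2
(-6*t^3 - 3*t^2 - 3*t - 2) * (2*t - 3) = -12*t^4 + 12*t^3 + 3*t^2 + 5*t + 6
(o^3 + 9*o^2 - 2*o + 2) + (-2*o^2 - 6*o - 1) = o^3 + 7*o^2 - 8*o + 1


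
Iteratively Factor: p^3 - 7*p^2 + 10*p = (p)*(p^2 - 7*p + 10) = p*(p - 2)*(p - 5)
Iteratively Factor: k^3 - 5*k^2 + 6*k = (k - 2)*(k^2 - 3*k) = (k - 3)*(k - 2)*(k)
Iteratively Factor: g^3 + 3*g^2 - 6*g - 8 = (g - 2)*(g^2 + 5*g + 4) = (g - 2)*(g + 4)*(g + 1)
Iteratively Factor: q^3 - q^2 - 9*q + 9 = (q + 3)*(q^2 - 4*q + 3) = (q - 1)*(q + 3)*(q - 3)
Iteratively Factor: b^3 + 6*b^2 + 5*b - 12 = (b + 3)*(b^2 + 3*b - 4) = (b - 1)*(b + 3)*(b + 4)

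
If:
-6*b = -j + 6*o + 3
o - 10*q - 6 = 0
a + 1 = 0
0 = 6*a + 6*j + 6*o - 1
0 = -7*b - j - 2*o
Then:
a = -1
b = -19/129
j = 56/43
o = -35/258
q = -1583/2580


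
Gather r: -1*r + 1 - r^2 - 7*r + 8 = -r^2 - 8*r + 9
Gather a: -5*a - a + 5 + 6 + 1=12 - 6*a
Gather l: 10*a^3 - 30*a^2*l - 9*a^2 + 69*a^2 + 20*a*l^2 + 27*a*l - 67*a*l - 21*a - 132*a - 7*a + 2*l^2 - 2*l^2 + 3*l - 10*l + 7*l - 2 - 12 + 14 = 10*a^3 + 60*a^2 + 20*a*l^2 - 160*a + l*(-30*a^2 - 40*a)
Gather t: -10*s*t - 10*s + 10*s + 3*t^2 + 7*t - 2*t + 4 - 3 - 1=3*t^2 + t*(5 - 10*s)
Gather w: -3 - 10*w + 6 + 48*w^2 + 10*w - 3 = 48*w^2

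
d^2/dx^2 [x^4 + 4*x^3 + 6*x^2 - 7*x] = 12*x^2 + 24*x + 12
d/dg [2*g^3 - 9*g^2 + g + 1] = 6*g^2 - 18*g + 1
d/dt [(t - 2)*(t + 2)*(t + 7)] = 3*t^2 + 14*t - 4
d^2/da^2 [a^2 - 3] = 2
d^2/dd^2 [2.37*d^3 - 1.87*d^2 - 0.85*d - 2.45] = 14.22*d - 3.74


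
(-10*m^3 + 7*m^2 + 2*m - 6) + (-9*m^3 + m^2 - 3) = -19*m^3 + 8*m^2 + 2*m - 9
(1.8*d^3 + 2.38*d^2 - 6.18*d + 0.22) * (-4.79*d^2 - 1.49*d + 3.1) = -8.622*d^5 - 14.0822*d^4 + 31.636*d^3 + 15.5324*d^2 - 19.4858*d + 0.682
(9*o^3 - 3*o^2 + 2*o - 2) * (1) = 9*o^3 - 3*o^2 + 2*o - 2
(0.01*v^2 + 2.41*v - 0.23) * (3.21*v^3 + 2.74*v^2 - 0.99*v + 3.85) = 0.0321*v^5 + 7.7635*v^4 + 5.8552*v^3 - 2.9776*v^2 + 9.5062*v - 0.8855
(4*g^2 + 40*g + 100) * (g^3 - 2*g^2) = 4*g^5 + 32*g^4 + 20*g^3 - 200*g^2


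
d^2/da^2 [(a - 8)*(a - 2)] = 2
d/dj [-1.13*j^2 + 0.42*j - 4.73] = 0.42 - 2.26*j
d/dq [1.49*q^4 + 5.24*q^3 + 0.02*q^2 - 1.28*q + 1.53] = 5.96*q^3 + 15.72*q^2 + 0.04*q - 1.28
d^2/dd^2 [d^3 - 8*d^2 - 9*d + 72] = 6*d - 16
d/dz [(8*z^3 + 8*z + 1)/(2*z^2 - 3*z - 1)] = (16*z^4 - 48*z^3 - 40*z^2 - 4*z - 5)/(4*z^4 - 12*z^3 + 5*z^2 + 6*z + 1)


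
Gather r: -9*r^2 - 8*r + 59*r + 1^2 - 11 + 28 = -9*r^2 + 51*r + 18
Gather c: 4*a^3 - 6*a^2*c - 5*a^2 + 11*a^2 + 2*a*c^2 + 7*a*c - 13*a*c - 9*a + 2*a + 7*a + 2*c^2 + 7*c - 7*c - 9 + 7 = 4*a^3 + 6*a^2 + c^2*(2*a + 2) + c*(-6*a^2 - 6*a) - 2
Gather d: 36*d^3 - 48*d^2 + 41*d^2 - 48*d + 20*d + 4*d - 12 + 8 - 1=36*d^3 - 7*d^2 - 24*d - 5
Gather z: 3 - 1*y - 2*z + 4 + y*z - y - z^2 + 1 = -2*y - z^2 + z*(y - 2) + 8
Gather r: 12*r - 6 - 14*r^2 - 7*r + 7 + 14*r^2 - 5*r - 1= 0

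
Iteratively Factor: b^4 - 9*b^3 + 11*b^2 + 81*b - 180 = (b - 3)*(b^3 - 6*b^2 - 7*b + 60) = (b - 5)*(b - 3)*(b^2 - b - 12) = (b - 5)*(b - 4)*(b - 3)*(b + 3)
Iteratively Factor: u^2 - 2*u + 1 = (u - 1)*(u - 1)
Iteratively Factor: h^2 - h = (h - 1)*(h)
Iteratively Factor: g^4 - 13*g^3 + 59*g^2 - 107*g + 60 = (g - 5)*(g^3 - 8*g^2 + 19*g - 12) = (g - 5)*(g - 3)*(g^2 - 5*g + 4) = (g - 5)*(g - 4)*(g - 3)*(g - 1)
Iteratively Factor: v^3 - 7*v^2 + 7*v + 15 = (v - 3)*(v^2 - 4*v - 5) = (v - 5)*(v - 3)*(v + 1)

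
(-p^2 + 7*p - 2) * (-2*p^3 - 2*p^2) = 2*p^5 - 12*p^4 - 10*p^3 + 4*p^2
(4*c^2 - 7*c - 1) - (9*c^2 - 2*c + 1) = -5*c^2 - 5*c - 2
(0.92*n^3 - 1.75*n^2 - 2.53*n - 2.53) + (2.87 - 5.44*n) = 0.92*n^3 - 1.75*n^2 - 7.97*n + 0.34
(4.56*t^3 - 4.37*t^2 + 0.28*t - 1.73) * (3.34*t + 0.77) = 15.2304*t^4 - 11.0846*t^3 - 2.4297*t^2 - 5.5626*t - 1.3321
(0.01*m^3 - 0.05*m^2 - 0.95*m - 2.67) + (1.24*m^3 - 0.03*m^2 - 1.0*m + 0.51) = 1.25*m^3 - 0.08*m^2 - 1.95*m - 2.16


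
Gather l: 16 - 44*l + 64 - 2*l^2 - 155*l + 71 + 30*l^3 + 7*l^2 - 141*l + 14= 30*l^3 + 5*l^2 - 340*l + 165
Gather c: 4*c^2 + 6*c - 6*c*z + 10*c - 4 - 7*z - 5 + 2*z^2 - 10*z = 4*c^2 + c*(16 - 6*z) + 2*z^2 - 17*z - 9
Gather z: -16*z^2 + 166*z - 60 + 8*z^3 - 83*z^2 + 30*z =8*z^3 - 99*z^2 + 196*z - 60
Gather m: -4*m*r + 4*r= -4*m*r + 4*r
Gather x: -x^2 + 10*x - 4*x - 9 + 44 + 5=-x^2 + 6*x + 40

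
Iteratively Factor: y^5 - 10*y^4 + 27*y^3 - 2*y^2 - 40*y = (y - 5)*(y^4 - 5*y^3 + 2*y^2 + 8*y) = (y - 5)*(y + 1)*(y^3 - 6*y^2 + 8*y) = (y - 5)*(y - 4)*(y + 1)*(y^2 - 2*y) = y*(y - 5)*(y - 4)*(y + 1)*(y - 2)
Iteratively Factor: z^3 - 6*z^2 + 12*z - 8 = (z - 2)*(z^2 - 4*z + 4) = (z - 2)^2*(z - 2)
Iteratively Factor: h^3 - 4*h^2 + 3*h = (h - 1)*(h^2 - 3*h) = (h - 3)*(h - 1)*(h)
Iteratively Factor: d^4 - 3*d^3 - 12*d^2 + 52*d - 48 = (d - 2)*(d^3 - d^2 - 14*d + 24) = (d - 3)*(d - 2)*(d^2 + 2*d - 8) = (d - 3)*(d - 2)^2*(d + 4)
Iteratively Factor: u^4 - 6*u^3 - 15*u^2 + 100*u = (u - 5)*(u^3 - u^2 - 20*u) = (u - 5)*(u + 4)*(u^2 - 5*u) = (u - 5)^2*(u + 4)*(u)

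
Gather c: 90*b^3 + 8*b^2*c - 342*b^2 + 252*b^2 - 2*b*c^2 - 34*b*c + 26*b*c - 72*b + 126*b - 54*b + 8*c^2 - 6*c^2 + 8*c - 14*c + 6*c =90*b^3 - 90*b^2 + c^2*(2 - 2*b) + c*(8*b^2 - 8*b)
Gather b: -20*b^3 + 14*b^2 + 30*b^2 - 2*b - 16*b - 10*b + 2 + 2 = -20*b^3 + 44*b^2 - 28*b + 4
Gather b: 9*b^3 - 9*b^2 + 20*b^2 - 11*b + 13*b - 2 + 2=9*b^3 + 11*b^2 + 2*b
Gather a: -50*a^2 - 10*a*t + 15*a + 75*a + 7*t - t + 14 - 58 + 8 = -50*a^2 + a*(90 - 10*t) + 6*t - 36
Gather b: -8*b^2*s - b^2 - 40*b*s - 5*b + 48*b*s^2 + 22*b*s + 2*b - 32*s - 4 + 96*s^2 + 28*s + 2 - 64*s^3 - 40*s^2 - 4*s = b^2*(-8*s - 1) + b*(48*s^2 - 18*s - 3) - 64*s^3 + 56*s^2 - 8*s - 2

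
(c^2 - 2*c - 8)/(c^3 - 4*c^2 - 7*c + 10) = (c - 4)/(c^2 - 6*c + 5)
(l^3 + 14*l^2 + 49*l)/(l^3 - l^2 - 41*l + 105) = l*(l + 7)/(l^2 - 8*l + 15)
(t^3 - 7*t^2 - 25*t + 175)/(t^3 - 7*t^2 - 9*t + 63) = (t^2 - 25)/(t^2 - 9)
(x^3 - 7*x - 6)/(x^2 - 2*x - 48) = (-x^3 + 7*x + 6)/(-x^2 + 2*x + 48)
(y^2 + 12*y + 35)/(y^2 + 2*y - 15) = (y + 7)/(y - 3)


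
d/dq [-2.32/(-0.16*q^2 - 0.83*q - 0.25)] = (-0.7424*q - 1.9256)/(0.16*q^2 + 0.83*q + 0.25)^2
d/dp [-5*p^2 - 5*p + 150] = -10*p - 5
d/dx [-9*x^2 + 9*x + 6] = 9 - 18*x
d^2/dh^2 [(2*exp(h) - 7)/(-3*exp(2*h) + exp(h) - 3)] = (-18*exp(4*h) + 246*exp(3*h) + 45*exp(2*h) - 251*exp(h) + 3)*exp(h)/(27*exp(6*h) - 27*exp(5*h) + 90*exp(4*h) - 55*exp(3*h) + 90*exp(2*h) - 27*exp(h) + 27)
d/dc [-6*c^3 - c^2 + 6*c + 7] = -18*c^2 - 2*c + 6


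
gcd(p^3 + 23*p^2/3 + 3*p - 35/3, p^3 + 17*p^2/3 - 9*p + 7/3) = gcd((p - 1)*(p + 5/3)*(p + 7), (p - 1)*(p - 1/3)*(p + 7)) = p^2 + 6*p - 7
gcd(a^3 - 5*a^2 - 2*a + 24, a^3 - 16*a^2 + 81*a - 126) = a - 3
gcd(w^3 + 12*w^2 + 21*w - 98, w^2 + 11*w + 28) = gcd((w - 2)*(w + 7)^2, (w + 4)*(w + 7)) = w + 7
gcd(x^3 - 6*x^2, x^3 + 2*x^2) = x^2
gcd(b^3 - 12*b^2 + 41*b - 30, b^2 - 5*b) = b - 5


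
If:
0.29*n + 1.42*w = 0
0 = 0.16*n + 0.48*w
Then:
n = 0.00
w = 0.00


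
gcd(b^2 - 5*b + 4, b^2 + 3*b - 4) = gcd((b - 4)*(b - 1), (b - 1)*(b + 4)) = b - 1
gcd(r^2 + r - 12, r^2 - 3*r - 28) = r + 4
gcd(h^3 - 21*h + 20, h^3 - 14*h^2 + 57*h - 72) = 1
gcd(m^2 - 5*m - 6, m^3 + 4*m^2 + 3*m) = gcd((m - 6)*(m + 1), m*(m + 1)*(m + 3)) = m + 1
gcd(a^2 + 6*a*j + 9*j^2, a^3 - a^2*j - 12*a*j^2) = a + 3*j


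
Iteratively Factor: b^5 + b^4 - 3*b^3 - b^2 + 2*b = (b + 1)*(b^4 - 3*b^2 + 2*b) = (b - 1)*(b + 1)*(b^3 + b^2 - 2*b) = b*(b - 1)*(b + 1)*(b^2 + b - 2) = b*(b - 1)*(b + 1)*(b + 2)*(b - 1)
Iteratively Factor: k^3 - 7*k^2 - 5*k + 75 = (k - 5)*(k^2 - 2*k - 15) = (k - 5)*(k + 3)*(k - 5)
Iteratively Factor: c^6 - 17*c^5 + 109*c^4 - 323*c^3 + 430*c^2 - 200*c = (c - 1)*(c^5 - 16*c^4 + 93*c^3 - 230*c^2 + 200*c) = (c - 5)*(c - 1)*(c^4 - 11*c^3 + 38*c^2 - 40*c) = (c - 5)*(c - 2)*(c - 1)*(c^3 - 9*c^2 + 20*c) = c*(c - 5)*(c - 2)*(c - 1)*(c^2 - 9*c + 20) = c*(c - 5)^2*(c - 2)*(c - 1)*(c - 4)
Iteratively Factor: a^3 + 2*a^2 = (a)*(a^2 + 2*a) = a*(a + 2)*(a)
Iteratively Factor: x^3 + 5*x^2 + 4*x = (x + 4)*(x^2 + x) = (x + 1)*(x + 4)*(x)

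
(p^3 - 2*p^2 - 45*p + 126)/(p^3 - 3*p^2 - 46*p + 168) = (p - 3)/(p - 4)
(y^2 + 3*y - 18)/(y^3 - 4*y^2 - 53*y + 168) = (y + 6)/(y^2 - y - 56)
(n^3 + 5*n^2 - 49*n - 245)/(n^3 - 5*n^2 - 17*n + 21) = (n^2 + 12*n + 35)/(n^2 + 2*n - 3)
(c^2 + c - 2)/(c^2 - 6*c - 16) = (c - 1)/(c - 8)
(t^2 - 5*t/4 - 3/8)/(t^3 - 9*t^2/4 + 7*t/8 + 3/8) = 1/(t - 1)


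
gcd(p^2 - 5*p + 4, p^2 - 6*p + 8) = p - 4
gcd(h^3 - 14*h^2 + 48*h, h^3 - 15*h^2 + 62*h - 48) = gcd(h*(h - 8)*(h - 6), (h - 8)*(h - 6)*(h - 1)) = h^2 - 14*h + 48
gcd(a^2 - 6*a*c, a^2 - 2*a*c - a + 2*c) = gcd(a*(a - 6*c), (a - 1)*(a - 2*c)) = 1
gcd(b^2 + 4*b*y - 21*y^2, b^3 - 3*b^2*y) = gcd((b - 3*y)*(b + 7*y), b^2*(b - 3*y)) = -b + 3*y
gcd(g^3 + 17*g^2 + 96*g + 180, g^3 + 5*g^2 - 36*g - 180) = g^2 + 11*g + 30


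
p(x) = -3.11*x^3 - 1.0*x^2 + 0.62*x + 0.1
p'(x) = -9.33*x^2 - 2.0*x + 0.62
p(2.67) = -64.57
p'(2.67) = -71.23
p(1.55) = -12.92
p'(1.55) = -24.90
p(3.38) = -129.32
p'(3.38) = -112.73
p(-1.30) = 4.44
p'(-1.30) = -12.55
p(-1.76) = 12.87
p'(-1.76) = -24.76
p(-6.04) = 645.16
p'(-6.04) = -327.67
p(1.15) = -5.24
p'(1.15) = -14.02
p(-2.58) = 45.25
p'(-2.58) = -56.32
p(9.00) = -2342.51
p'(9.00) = -773.11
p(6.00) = -703.94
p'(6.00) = -347.26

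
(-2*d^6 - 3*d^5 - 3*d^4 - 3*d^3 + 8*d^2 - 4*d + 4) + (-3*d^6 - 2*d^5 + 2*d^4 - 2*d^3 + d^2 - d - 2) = -5*d^6 - 5*d^5 - d^4 - 5*d^3 + 9*d^2 - 5*d + 2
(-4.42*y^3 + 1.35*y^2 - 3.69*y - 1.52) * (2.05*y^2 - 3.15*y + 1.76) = -9.061*y^5 + 16.6905*y^4 - 19.5962*y^3 + 10.8835*y^2 - 1.7064*y - 2.6752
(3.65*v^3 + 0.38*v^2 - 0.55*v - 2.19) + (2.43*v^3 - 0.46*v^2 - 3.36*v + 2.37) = 6.08*v^3 - 0.08*v^2 - 3.91*v + 0.18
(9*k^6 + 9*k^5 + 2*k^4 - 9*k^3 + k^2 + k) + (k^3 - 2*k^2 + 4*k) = 9*k^6 + 9*k^5 + 2*k^4 - 8*k^3 - k^2 + 5*k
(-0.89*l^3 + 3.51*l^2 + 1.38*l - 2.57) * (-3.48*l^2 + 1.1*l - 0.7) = 3.0972*l^5 - 13.1938*l^4 - 0.3184*l^3 + 8.0046*l^2 - 3.793*l + 1.799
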